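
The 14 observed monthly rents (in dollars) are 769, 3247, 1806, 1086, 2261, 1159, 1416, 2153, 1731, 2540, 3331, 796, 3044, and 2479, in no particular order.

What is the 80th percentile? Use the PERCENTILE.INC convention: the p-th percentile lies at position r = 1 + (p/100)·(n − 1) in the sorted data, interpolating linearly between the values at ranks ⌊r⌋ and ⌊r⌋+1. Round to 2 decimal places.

2741.60

Sorted: 769, 796, 1086, 1159, 1416, 1731, 1806, 2153, 2261, 2479, 2540, 3044, 3247, 3331.
n = 14.
r = 1 + (80/100)·(14 − 1) = 1 + 10.4 = 11.4.
Rank 11 is 2540 and rank 12 is 3044.
Interpolate: 2540 + 0.4·(3044 − 2540) = 2540 + 0.4·504 = 2741.6.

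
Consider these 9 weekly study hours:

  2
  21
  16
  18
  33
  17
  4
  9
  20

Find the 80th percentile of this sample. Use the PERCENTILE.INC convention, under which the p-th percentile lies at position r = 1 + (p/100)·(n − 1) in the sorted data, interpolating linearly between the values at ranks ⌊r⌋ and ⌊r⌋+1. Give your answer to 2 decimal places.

20.40

Sorted: 2, 4, 9, 16, 17, 18, 20, 21, 33.
n = 9.
r = 1 + (80/100)·(9 − 1) = 1 + 6.4 = 7.4.
Rank 7 is 20 and rank 8 is 21.
Interpolate: 20 + 0.4·(21 − 20) = 20 + 0.4·1 = 20.4.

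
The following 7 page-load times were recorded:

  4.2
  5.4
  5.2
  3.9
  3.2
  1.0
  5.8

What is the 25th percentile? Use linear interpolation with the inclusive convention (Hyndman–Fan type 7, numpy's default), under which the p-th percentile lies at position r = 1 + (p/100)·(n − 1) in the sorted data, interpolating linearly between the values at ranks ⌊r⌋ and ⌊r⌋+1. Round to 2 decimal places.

Sorted: 1.0, 3.2, 3.9, 4.2, 5.2, 5.4, 5.8.
n = 7.
r = 1 + (25/100)·(7 − 1) = 1 + 1.5 = 2.5.
Rank 2 is 3.2 and rank 3 is 3.9.
Interpolate: 3.2 + 0.5·(3.9 − 3.2) = 3.2 + 0.5·0.7 = 3.55.

3.55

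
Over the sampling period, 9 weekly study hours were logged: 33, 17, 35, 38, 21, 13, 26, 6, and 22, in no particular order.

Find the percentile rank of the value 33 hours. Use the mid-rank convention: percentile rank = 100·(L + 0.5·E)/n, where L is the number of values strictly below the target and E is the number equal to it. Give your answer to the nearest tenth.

72.2

Sorted: 6, 13, 17, 21, 22, 26, 33, 35, 38.
Count below 33: L = 6; count equal: E = 1; n = 9.
Percentile rank = 100·(6 + 0.5·1)/9 = 100·6.5/9 = 72.22.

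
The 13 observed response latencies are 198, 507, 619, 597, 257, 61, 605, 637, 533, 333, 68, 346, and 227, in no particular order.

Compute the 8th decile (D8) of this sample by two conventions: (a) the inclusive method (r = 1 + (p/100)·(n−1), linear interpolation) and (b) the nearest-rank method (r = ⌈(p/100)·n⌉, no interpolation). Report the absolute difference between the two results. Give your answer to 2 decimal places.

3.20

Sorted: 61, 68, 198, 227, 257, 333, 346, 507, 533, 597, 605, 619, 637.
n = 13.
(a) r = 10.6; between ranks 10 (597) and 11 (605): 601.8.
(b) the nearest-rank method: rank 11 → 605.
|601.8 − 605| = 3.2.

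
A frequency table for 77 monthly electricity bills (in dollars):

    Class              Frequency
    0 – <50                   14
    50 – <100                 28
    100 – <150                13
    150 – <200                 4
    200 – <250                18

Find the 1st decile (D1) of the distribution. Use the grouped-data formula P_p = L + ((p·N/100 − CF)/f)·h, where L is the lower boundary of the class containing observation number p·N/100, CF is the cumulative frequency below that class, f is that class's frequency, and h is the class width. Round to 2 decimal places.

N = 77; target position k = 10/100 · 77 = 7.7.
Cumulative frequencies: 14, 42, 55, 59, 77.
Observation 7.7 falls in the class 0 – <50.
L = 0, CF = 0, f = 14, h = 50.
P10 = 0 + ((7.7 − 0)/14)·50 = 0 + 27.5 = 27.5.

27.50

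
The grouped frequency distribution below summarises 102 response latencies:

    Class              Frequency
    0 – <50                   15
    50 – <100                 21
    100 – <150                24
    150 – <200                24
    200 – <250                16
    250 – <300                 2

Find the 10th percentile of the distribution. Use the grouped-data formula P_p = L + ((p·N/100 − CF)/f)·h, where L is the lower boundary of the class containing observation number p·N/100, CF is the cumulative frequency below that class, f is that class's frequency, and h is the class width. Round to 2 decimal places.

N = 102; target position k = 10/100 · 102 = 10.2.
Cumulative frequencies: 15, 36, 60, 84, 100, 102.
Observation 10.2 falls in the class 0 – <50.
L = 0, CF = 0, f = 15, h = 50.
P10 = 0 + ((10.2 − 0)/15)·50 = 0 + 34 = 34.

34.00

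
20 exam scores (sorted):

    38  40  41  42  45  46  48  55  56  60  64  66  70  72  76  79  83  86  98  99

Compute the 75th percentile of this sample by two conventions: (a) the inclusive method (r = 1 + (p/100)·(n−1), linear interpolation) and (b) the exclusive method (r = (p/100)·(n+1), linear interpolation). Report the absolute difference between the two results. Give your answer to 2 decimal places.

1.50

n = 20.
(a) r = 15.25; between ranks 15 (76) and 16 (79): 76.75.
(b) r = 15.75; between ranks 15 (76) and 16 (79): 78.25.
|76.75 − 78.25| = 1.5.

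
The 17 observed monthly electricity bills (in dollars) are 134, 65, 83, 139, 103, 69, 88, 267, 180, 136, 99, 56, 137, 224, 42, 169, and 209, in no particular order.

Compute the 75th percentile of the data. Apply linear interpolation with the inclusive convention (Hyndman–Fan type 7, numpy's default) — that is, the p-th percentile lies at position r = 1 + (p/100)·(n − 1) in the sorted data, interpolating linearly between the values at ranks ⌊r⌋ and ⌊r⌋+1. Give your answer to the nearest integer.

169

Sorted: 42, 56, 65, 69, 83, 88, 99, 103, 134, 136, 137, 139, 169, 180, 209, 224, 267.
n = 17.
r = 1 + (75/100)·(17 − 1) = 1 + 12 = 13.
r is an integer, so P75 is the value at rank 13: 169.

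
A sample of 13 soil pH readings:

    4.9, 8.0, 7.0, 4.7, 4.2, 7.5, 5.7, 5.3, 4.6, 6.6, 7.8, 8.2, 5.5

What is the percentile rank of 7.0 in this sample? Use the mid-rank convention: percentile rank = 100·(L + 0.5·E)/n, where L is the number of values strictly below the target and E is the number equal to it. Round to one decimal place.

Sorted: 4.2, 4.6, 4.7, 4.9, 5.3, 5.5, 5.7, 6.6, 7.0, 7.5, 7.8, 8.0, 8.2.
Count below 7.0: L = 8; count equal: E = 1; n = 13.
Percentile rank = 100·(8 + 0.5·1)/13 = 100·8.5/13 = 65.38.

65.4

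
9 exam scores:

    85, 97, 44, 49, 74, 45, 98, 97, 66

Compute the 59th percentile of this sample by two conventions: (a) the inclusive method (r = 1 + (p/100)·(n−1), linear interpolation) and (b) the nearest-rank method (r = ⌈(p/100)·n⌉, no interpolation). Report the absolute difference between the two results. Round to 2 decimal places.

Sorted: 44, 45, 49, 66, 74, 85, 97, 97, 98.
n = 9.
(a) r = 5.72; between ranks 5 (74) and 6 (85): 81.92.
(b) the nearest-rank method: rank 6 → 85.
|81.92 − 85| = 3.08.

3.08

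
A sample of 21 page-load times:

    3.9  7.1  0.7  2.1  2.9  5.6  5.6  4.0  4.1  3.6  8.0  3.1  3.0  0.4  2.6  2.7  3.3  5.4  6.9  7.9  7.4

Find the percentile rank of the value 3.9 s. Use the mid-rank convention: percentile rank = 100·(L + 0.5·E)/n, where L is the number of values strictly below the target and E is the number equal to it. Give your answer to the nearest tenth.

50.0

Sorted: 0.4, 0.7, 2.1, 2.6, 2.7, 2.9, 3.0, 3.1, 3.3, 3.6, 3.9, 4.0, 4.1, 5.4, 5.6, 5.6, 6.9, 7.1, 7.4, 7.9, 8.0.
Count below 3.9: L = 10; count equal: E = 1; n = 21.
Percentile rank = 100·(10 + 0.5·1)/21 = 100·10.5/21 = 50.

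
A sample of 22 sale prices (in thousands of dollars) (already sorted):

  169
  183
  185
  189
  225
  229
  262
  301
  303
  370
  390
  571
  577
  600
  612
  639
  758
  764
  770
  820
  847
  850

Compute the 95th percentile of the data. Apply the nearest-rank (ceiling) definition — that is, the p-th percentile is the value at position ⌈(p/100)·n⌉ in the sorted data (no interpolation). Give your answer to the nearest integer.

n = 22.
Position = ⌈95/100 · 22⌉ = ⌈20.9⌉ = 21.
The value at rank 21 is 847.

847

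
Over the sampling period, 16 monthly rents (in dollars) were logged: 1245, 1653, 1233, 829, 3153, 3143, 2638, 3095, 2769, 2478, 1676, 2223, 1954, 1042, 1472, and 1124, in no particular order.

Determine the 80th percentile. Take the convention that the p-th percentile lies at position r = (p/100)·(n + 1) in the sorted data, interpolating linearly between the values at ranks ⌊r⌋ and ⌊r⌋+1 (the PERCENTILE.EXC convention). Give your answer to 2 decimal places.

2964.60

Sorted: 829, 1042, 1124, 1233, 1245, 1472, 1653, 1676, 1954, 2223, 2478, 2638, 2769, 3095, 3143, 3153.
n = 16.
r = (80/100)·(16 + 1) = 13.6.
Rank 13 is 2769 and rank 14 is 3095.
Interpolate: 2769 + 0.6·(3095 − 2769) = 2769 + 0.6·326 = 2964.6.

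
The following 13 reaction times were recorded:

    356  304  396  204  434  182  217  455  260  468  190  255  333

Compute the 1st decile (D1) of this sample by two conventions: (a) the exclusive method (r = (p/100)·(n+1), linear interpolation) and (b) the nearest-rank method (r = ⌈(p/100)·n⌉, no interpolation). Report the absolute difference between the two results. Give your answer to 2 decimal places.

Sorted: 182, 190, 204, 217, 255, 260, 304, 333, 356, 396, 434, 455, 468.
n = 13.
(a) r = 1.4; between ranks 1 (182) and 2 (190): 185.2.
(b) the nearest-rank method: rank 2 → 190.
|185.2 − 190| = 4.8.

4.80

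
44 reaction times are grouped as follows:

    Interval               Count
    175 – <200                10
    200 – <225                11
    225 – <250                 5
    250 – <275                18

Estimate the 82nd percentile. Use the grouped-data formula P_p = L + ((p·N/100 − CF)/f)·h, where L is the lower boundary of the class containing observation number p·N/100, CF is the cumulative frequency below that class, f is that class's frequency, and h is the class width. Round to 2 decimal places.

264.00

N = 44; target position k = 82/100 · 44 = 36.08.
Cumulative frequencies: 10, 21, 26, 44.
Observation 36.08 falls in the class 250 – <275.
L = 250, CF = 26, f = 18, h = 25.
P82 = 250 + ((36.08 − 26)/18)·25 = 250 + 14 = 264.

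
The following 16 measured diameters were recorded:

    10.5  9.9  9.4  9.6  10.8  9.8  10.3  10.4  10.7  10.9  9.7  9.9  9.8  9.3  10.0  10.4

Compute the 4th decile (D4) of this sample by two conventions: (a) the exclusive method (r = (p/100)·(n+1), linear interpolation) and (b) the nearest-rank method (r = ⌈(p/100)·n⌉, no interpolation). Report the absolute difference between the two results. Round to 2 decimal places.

Sorted: 9.3, 9.4, 9.6, 9.7, 9.8, 9.8, 9.9, 9.9, 10.0, 10.3, 10.4, 10.4, 10.5, 10.7, 10.8, 10.9.
n = 16.
(a) r = 6.8; between ranks 6 (9.8) and 7 (9.9): 9.88.
(b) the nearest-rank method: rank 7 → 9.9.
|9.88 − 9.9| = 0.02.

0.02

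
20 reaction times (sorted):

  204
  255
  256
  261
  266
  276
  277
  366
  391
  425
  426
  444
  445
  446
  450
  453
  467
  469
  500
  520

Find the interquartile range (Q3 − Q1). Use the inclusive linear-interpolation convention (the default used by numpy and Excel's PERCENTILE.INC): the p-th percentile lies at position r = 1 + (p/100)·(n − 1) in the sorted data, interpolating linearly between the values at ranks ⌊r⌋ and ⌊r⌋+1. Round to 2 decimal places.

n = 20.
P25: r = 5.75; ranks 5–6 are 266, 276; interpolating gives 273.5.
P75: r = 15.25; ranks 15–16 are 450, 453; interpolating gives 450.75.
Difference: 450.75 − 273.5 = 177.25.

177.25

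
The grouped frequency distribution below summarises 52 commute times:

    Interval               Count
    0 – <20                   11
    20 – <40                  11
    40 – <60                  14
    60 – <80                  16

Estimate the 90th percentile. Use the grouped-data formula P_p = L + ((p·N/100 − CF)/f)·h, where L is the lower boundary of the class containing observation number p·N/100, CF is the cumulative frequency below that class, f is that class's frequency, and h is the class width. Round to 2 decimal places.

73.50

N = 52; target position k = 90/100 · 52 = 46.8.
Cumulative frequencies: 11, 22, 36, 52.
Observation 46.8 falls in the class 60 – <80.
L = 60, CF = 36, f = 16, h = 20.
P90 = 60 + ((46.8 − 36)/16)·20 = 60 + 13.5 = 73.5.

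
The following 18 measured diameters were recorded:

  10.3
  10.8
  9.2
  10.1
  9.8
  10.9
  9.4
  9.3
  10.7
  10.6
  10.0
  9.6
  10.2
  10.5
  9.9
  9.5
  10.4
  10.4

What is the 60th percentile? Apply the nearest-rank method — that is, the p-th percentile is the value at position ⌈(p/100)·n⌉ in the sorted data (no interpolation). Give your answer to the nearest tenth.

10.3

Sorted: 9.2, 9.3, 9.4, 9.5, 9.6, 9.8, 9.9, 10.0, 10.1, 10.2, 10.3, 10.4, 10.4, 10.5, 10.6, 10.7, 10.8, 10.9.
n = 18.
Position = ⌈60/100 · 18⌉ = ⌈10.8⌉ = 11.
The value at rank 11 is 10.3.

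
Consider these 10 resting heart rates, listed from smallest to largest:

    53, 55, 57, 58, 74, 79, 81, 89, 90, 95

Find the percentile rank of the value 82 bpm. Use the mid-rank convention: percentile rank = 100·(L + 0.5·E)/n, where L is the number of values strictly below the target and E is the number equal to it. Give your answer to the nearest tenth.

70.0

Count below 82: L = 7; count equal: E = 0; n = 10.
Percentile rank = 100·(7 + 0.5·0)/10 = 100·7/10 = 70.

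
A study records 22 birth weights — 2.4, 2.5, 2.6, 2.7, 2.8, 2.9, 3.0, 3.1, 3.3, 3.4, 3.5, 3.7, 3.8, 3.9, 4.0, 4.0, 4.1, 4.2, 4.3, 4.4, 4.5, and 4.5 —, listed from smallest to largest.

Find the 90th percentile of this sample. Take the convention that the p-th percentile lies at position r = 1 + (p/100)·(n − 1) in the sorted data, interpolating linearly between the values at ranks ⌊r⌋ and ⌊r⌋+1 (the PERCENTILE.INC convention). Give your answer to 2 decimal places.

4.39

n = 22.
r = 1 + (90/100)·(22 − 1) = 1 + 18.9 = 19.9.
Rank 19 is 4.3 and rank 20 is 4.4.
Interpolate: 4.3 + 0.9·(4.4 − 4.3) = 4.3 + 0.9·0.1 = 4.39.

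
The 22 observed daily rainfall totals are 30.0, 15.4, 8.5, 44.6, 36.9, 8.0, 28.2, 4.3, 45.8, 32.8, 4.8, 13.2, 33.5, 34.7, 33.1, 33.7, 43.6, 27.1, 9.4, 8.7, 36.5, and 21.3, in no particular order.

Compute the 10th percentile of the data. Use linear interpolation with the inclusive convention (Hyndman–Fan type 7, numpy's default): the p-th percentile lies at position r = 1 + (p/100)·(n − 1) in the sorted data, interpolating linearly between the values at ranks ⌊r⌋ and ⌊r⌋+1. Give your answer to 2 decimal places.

Sorted: 4.3, 4.8, 8.0, 8.5, 8.7, 9.4, 13.2, 15.4, 21.3, 27.1, 28.2, 30.0, 32.8, 33.1, 33.5, 33.7, 34.7, 36.5, 36.9, 43.6, 44.6, 45.8.
n = 22.
r = 1 + (10/100)·(22 − 1) = 1 + 2.1 = 3.1.
Rank 3 is 8.0 and rank 4 is 8.5.
Interpolate: 8.0 + 0.1·(8.5 − 8.0) = 8.0 + 0.1·0.5 = 8.05.

8.05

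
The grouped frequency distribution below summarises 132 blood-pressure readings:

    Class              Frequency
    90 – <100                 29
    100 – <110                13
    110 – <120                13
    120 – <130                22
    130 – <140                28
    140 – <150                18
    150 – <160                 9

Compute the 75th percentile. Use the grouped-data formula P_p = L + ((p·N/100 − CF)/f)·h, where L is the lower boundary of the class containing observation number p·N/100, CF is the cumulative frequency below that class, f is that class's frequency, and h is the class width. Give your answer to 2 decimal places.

N = 132; target position k = 75/100 · 132 = 99.
Cumulative frequencies: 29, 42, 55, 77, 105, 123, 132.
Observation 99 falls in the class 130 – <140.
L = 130, CF = 77, f = 28, h = 10.
P75 = 130 + ((99 − 77)/28)·10 = 130 + 7.85714 = 137.857.

137.86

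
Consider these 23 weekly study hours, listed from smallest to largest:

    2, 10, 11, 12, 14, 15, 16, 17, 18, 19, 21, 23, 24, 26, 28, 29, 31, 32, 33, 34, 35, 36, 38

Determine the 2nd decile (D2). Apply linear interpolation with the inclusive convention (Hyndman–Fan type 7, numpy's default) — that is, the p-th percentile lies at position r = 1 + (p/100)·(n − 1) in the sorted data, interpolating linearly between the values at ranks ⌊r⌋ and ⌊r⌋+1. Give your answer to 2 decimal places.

14.40

n = 23.
r = 1 + (20/100)·(23 − 1) = 1 + 4.4 = 5.4.
Rank 5 is 14 and rank 6 is 15.
Interpolate: 14 + 0.4·(15 − 14) = 14 + 0.4·1 = 14.4.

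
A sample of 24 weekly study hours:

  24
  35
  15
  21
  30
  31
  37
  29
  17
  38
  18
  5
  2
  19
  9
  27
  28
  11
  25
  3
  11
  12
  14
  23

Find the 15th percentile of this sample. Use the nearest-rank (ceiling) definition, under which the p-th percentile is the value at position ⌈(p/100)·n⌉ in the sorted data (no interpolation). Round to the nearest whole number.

9

Sorted: 2, 3, 5, 9, 11, 11, 12, 14, 15, 17, 18, 19, 21, 23, 24, 25, 27, 28, 29, 30, 31, 35, 37, 38.
n = 24.
Position = ⌈15/100 · 24⌉ = ⌈3.6⌉ = 4.
The value at rank 4 is 9.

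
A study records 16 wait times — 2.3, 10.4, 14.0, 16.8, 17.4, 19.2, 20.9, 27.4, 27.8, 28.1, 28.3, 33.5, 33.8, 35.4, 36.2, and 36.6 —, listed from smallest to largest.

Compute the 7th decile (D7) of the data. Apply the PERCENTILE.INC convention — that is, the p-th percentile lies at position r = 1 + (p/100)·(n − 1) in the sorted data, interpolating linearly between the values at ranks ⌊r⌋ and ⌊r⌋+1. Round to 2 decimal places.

30.90

n = 16.
r = 1 + (70/100)·(16 − 1) = 1 + 10.5 = 11.5.
Rank 11 is 28.3 and rank 12 is 33.5.
Interpolate: 28.3 + 0.5·(33.5 − 28.3) = 28.3 + 0.5·5.2 = 30.9.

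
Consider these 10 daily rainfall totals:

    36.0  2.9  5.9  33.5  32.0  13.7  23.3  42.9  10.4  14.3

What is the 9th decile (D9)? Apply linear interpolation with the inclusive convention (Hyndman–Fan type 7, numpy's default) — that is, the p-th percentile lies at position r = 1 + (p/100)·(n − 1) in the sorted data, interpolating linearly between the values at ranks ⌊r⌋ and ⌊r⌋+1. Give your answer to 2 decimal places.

Sorted: 2.9, 5.9, 10.4, 13.7, 14.3, 23.3, 32.0, 33.5, 36.0, 42.9.
n = 10.
r = 1 + (90/100)·(10 − 1) = 1 + 8.1 = 9.1.
Rank 9 is 36.0 and rank 10 is 42.9.
Interpolate: 36.0 + 0.1·(42.9 − 36.0) = 36.0 + 0.1·6.9 = 36.69.

36.69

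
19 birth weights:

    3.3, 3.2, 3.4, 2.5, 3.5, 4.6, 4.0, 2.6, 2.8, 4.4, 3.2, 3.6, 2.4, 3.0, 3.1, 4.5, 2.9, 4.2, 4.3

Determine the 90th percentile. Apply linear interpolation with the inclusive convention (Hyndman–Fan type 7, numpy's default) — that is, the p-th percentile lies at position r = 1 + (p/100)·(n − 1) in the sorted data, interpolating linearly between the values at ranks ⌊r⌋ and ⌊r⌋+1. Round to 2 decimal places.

Sorted: 2.4, 2.5, 2.6, 2.8, 2.9, 3.0, 3.1, 3.2, 3.2, 3.3, 3.4, 3.5, 3.6, 4.0, 4.2, 4.3, 4.4, 4.5, 4.6.
n = 19.
r = 1 + (90/100)·(19 − 1) = 1 + 16.2 = 17.2.
Rank 17 is 4.4 and rank 18 is 4.5.
Interpolate: 4.4 + 0.2·(4.5 − 4.4) = 4.4 + 0.2·0.1 = 4.42.

4.42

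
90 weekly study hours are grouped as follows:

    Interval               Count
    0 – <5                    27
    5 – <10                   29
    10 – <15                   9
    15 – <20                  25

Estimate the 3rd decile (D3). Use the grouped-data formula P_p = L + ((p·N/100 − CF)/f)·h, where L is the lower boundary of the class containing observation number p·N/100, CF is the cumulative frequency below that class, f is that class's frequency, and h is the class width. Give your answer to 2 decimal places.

5.00

N = 90; target position k = 30/100 · 90 = 27.
Cumulative frequencies: 27, 56, 65, 90.
Observation 27 falls in the class 0 – <5.
L = 0, CF = 0, f = 27, h = 5.
P30 = 0 + ((27 − 0)/27)·5 = 0 + 5 = 5.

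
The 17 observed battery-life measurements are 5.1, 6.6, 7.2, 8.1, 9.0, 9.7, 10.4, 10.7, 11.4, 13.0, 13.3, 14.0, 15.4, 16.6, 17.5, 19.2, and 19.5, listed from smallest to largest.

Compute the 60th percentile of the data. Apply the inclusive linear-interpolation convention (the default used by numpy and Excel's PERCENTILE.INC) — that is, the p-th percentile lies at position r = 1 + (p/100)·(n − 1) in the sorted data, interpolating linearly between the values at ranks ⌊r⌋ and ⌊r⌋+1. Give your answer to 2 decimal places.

13.18

n = 17.
r = 1 + (60/100)·(17 − 1) = 1 + 9.6 = 10.6.
Rank 10 is 13.0 and rank 11 is 13.3.
Interpolate: 13.0 + 0.6·(13.3 − 13.0) = 13.0 + 0.6·0.3 = 13.18.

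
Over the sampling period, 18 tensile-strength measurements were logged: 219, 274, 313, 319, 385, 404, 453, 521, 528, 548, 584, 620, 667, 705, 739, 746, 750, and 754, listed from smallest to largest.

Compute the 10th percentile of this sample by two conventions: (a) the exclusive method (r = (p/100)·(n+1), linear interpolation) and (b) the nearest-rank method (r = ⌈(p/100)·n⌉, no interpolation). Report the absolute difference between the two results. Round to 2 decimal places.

n = 18.
(a) r = 1.9; between ranks 1 (219) and 2 (274): 268.5.
(b) the nearest-rank method: rank 2 → 274.
|268.5 − 274| = 5.5.

5.50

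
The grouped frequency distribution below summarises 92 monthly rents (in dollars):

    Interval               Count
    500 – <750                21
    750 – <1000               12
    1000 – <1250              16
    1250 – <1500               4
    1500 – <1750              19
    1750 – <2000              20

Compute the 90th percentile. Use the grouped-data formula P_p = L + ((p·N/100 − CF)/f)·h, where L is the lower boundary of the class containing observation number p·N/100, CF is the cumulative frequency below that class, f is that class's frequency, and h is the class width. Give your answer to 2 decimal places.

N = 92; target position k = 90/100 · 92 = 82.8.
Cumulative frequencies: 21, 33, 49, 53, 72, 92.
Observation 82.8 falls in the class 1750 – <2000.
L = 1750, CF = 72, f = 20, h = 250.
P90 = 1750 + ((82.8 − 72)/20)·250 = 1750 + 135 = 1885.

1885.00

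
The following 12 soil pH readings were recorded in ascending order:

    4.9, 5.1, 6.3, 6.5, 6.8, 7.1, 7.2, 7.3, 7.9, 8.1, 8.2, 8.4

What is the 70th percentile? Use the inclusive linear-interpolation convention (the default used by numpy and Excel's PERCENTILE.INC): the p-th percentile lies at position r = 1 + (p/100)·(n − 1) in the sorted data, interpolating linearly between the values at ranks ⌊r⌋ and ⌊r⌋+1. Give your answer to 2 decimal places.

7.72

n = 12.
r = 1 + (70/100)·(12 − 1) = 1 + 7.7 = 8.7.
Rank 8 is 7.3 and rank 9 is 7.9.
Interpolate: 7.3 + 0.7·(7.9 − 7.3) = 7.3 + 0.7·0.6 = 7.72.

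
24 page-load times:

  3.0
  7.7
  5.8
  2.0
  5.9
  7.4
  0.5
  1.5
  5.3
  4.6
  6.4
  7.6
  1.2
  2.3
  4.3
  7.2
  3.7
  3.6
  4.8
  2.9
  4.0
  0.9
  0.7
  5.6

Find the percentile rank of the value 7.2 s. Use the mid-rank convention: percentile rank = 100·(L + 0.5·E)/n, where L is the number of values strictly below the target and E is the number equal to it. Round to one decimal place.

Sorted: 0.5, 0.7, 0.9, 1.2, 1.5, 2.0, 2.3, 2.9, 3.0, 3.6, 3.7, 4.0, 4.3, 4.6, 4.8, 5.3, 5.6, 5.8, 5.9, 6.4, 7.2, 7.4, 7.6, 7.7.
Count below 7.2: L = 20; count equal: E = 1; n = 24.
Percentile rank = 100·(20 + 0.5·1)/24 = 100·20.5/24 = 85.42.

85.4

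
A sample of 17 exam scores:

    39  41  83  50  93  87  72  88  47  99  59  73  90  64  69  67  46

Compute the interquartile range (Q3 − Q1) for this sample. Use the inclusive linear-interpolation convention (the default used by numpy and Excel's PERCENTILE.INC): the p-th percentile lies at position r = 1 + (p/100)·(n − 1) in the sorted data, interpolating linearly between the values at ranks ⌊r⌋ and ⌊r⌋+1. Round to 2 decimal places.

Sorted: 39, 41, 46, 47, 50, 59, 64, 67, 69, 72, 73, 83, 87, 88, 90, 93, 99.
n = 17.
P25: r = 5 (integer) → 50.
P75: r = 13 (integer) → 87.
Difference: 87 − 50 = 37.

37.00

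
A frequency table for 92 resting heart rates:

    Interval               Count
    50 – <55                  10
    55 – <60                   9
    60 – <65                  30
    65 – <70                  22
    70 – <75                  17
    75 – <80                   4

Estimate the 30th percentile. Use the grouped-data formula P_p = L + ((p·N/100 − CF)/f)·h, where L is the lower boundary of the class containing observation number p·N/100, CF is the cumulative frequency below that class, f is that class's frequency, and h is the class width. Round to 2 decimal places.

N = 92; target position k = 30/100 · 92 = 27.6.
Cumulative frequencies: 10, 19, 49, 71, 88, 92.
Observation 27.6 falls in the class 60 – <65.
L = 60, CF = 19, f = 30, h = 5.
P30 = 60 + ((27.6 − 19)/30)·5 = 60 + 1.43333 = 61.4333.

61.43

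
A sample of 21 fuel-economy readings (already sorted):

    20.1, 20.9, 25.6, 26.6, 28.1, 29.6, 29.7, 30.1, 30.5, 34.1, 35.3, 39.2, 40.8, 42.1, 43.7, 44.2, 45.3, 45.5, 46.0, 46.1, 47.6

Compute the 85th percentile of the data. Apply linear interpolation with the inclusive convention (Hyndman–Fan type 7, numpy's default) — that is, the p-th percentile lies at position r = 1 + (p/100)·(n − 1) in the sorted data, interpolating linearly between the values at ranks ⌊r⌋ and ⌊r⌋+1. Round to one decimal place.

n = 21.
r = 1 + (85/100)·(21 − 1) = 1 + 17 = 18.
r is an integer, so P85 is the value at rank 18: 45.5.

45.5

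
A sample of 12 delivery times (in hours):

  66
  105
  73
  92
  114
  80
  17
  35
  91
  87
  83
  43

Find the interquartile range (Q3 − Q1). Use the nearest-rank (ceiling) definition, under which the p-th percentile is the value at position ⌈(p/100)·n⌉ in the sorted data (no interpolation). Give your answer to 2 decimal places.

Sorted: 17, 35, 43, 66, 73, 80, 83, 87, 91, 92, 105, 114.
n = 12.
P25: rank ⌈25/100·12⌉ = 3 → 43.
P75: rank ⌈75/100·12⌉ = 9 → 91.
Difference: 91 − 43 = 48.

48.00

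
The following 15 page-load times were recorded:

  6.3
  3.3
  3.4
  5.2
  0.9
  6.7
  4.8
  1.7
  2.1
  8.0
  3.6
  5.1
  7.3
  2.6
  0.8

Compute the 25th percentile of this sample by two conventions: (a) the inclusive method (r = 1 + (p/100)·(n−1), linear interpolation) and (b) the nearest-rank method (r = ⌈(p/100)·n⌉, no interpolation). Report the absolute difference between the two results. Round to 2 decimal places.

Sorted: 0.8, 0.9, 1.7, 2.1, 2.6, 3.3, 3.4, 3.6, 4.8, 5.1, 5.2, 6.3, 6.7, 7.3, 8.0.
n = 15.
(a) r = 4.5; between ranks 4 (2.1) and 5 (2.6): 2.35.
(b) the nearest-rank method: rank 4 → 2.1.
|2.35 − 2.1| = 0.25.

0.25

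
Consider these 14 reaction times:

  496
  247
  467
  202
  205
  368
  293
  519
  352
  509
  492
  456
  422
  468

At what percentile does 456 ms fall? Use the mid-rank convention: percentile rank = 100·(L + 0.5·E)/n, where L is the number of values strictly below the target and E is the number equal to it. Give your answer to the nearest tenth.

Sorted: 202, 205, 247, 293, 352, 368, 422, 456, 467, 468, 492, 496, 509, 519.
Count below 456: L = 7; count equal: E = 1; n = 14.
Percentile rank = 100·(7 + 0.5·1)/14 = 100·7.5/14 = 53.57.

53.6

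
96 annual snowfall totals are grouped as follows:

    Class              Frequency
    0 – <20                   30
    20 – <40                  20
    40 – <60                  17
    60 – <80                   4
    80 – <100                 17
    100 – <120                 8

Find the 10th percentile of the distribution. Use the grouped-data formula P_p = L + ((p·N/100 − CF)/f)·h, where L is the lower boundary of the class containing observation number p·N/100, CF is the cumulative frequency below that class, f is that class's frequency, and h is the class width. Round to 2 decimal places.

N = 96; target position k = 10/100 · 96 = 9.6.
Cumulative frequencies: 30, 50, 67, 71, 88, 96.
Observation 9.6 falls in the class 0 – <20.
L = 0, CF = 0, f = 30, h = 20.
P10 = 0 + ((9.6 − 0)/30)·20 = 0 + 6.4 = 6.4.

6.40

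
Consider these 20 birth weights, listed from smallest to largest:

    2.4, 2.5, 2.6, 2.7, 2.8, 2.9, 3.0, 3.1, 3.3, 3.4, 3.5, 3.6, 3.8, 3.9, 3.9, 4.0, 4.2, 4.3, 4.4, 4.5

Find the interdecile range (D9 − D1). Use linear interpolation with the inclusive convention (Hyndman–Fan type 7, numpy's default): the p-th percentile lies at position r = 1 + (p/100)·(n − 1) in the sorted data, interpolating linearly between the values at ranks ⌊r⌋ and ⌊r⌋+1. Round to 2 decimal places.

1.72

n = 20.
P10: r = 2.9; ranks 2–3 are 2.5, 2.6; interpolating gives 2.59.
P90: r = 18.1; ranks 18–19 are 4.3, 4.4; interpolating gives 4.31.
Difference: 4.31 − 2.59 = 1.72.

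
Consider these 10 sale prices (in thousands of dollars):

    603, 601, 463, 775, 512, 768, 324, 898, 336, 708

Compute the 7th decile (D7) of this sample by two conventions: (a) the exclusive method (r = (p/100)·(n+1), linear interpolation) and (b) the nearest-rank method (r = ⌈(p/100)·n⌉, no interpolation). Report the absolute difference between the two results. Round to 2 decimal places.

42.00

Sorted: 324, 336, 463, 512, 601, 603, 708, 768, 775, 898.
n = 10.
(a) r = 7.7; between ranks 7 (708) and 8 (768): 750.
(b) the nearest-rank method: rank 7 → 708.
|750 − 708| = 42.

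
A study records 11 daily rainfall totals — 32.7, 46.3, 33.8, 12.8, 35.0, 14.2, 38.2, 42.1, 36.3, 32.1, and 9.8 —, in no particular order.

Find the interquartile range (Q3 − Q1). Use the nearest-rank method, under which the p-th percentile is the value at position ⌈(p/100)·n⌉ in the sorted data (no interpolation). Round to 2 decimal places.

Sorted: 9.8, 12.8, 14.2, 32.1, 32.7, 33.8, 35.0, 36.3, 38.2, 42.1, 46.3.
n = 11.
P25: rank ⌈25/100·11⌉ = 3 → 14.2.
P75: rank ⌈75/100·11⌉ = 9 → 38.2.
Difference: 38.2 − 14.2 = 24.

24.00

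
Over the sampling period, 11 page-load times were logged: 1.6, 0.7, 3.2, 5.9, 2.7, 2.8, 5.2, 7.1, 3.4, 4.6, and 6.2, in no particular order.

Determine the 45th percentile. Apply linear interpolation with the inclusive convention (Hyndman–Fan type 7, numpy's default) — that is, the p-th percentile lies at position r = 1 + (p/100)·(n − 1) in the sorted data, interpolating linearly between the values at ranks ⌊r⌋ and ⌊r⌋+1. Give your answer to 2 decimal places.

3.30

Sorted: 0.7, 1.6, 2.7, 2.8, 3.2, 3.4, 4.6, 5.2, 5.9, 6.2, 7.1.
n = 11.
r = 1 + (45/100)·(11 − 1) = 1 + 4.5 = 5.5.
Rank 5 is 3.2 and rank 6 is 3.4.
Interpolate: 3.2 + 0.5·(3.4 − 3.2) = 3.2 + 0.5·0.2 = 3.3.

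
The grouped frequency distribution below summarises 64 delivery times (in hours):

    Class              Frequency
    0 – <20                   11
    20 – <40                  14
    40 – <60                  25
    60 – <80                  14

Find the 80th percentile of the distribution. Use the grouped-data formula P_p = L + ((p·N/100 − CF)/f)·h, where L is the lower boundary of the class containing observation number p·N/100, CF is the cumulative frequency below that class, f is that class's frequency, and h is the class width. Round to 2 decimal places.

N = 64; target position k = 80/100 · 64 = 51.2.
Cumulative frequencies: 11, 25, 50, 64.
Observation 51.2 falls in the class 60 – <80.
L = 60, CF = 50, f = 14, h = 20.
P80 = 60 + ((51.2 − 50)/14)·20 = 60 + 1.71429 = 61.7143.

61.71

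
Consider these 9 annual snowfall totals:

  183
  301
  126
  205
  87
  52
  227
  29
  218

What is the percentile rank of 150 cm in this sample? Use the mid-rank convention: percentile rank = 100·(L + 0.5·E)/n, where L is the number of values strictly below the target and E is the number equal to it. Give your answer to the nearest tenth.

Sorted: 29, 52, 87, 126, 183, 205, 218, 227, 301.
Count below 150: L = 4; count equal: E = 0; n = 9.
Percentile rank = 100·(4 + 0.5·0)/9 = 100·4/9 = 44.44.

44.4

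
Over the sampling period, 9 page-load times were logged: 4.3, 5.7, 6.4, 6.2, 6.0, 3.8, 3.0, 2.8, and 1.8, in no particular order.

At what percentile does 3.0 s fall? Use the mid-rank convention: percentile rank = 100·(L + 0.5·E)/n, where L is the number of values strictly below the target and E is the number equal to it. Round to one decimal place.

27.8

Sorted: 1.8, 2.8, 3.0, 3.8, 4.3, 5.7, 6.0, 6.2, 6.4.
Count below 3.0: L = 2; count equal: E = 1; n = 9.
Percentile rank = 100·(2 + 0.5·1)/9 = 100·2.5/9 = 27.78.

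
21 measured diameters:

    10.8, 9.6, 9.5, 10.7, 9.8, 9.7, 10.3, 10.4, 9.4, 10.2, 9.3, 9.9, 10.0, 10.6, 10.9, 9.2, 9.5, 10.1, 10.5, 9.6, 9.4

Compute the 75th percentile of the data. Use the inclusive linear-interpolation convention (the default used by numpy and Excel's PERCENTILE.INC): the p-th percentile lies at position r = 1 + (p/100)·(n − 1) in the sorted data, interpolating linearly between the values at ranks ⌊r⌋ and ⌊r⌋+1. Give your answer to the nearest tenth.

Sorted: 9.2, 9.3, 9.4, 9.4, 9.5, 9.5, 9.6, 9.6, 9.7, 9.8, 9.9, 10.0, 10.1, 10.2, 10.3, 10.4, 10.5, 10.6, 10.7, 10.8, 10.9.
n = 21.
r = 1 + (75/100)·(21 − 1) = 1 + 15 = 16.
r is an integer, so P75 is the value at rank 16: 10.4.

10.4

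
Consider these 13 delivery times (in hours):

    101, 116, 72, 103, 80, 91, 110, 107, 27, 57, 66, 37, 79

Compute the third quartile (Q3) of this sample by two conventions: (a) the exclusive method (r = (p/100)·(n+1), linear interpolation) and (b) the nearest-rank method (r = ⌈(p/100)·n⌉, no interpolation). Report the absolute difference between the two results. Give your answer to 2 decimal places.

Sorted: 27, 37, 57, 66, 72, 79, 80, 91, 101, 103, 107, 110, 116.
n = 13.
(a) r = 10.5; between ranks 10 (103) and 11 (107): 105.
(b) the nearest-rank method: rank 10 → 103.
|105 − 103| = 2.

2.00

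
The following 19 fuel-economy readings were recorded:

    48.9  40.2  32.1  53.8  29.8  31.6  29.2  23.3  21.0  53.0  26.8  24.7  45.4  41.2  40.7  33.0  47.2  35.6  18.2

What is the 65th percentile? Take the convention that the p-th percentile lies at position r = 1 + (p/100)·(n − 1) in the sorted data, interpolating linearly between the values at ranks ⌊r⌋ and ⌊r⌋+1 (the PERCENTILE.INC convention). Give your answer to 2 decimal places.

40.55

Sorted: 18.2, 21.0, 23.3, 24.7, 26.8, 29.2, 29.8, 31.6, 32.1, 33.0, 35.6, 40.2, 40.7, 41.2, 45.4, 47.2, 48.9, 53.0, 53.8.
n = 19.
r = 1 + (65/100)·(19 − 1) = 1 + 11.7 = 12.7.
Rank 12 is 40.2 and rank 13 is 40.7.
Interpolate: 40.2 + 0.7·(40.7 − 40.2) = 40.2 + 0.7·0.5 = 40.55.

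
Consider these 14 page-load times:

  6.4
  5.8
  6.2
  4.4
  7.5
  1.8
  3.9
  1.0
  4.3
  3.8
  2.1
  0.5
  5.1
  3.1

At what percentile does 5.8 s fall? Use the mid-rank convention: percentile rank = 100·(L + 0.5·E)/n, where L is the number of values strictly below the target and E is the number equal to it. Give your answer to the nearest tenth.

75.0

Sorted: 0.5, 1.0, 1.8, 2.1, 3.1, 3.8, 3.9, 4.3, 4.4, 5.1, 5.8, 6.2, 6.4, 7.5.
Count below 5.8: L = 10; count equal: E = 1; n = 14.
Percentile rank = 100·(10 + 0.5·1)/14 = 100·10.5/14 = 75.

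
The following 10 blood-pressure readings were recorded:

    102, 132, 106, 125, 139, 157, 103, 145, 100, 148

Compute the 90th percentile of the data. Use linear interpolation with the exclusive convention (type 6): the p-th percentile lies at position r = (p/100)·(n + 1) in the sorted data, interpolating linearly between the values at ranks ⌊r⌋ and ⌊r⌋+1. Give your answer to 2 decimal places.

Sorted: 100, 102, 103, 106, 125, 132, 139, 145, 148, 157.
n = 10.
r = (90/100)·(10 + 1) = 9.9.
Rank 9 is 148 and rank 10 is 157.
Interpolate: 148 + 0.9·(157 − 148) = 148 + 0.9·9 = 156.1.

156.10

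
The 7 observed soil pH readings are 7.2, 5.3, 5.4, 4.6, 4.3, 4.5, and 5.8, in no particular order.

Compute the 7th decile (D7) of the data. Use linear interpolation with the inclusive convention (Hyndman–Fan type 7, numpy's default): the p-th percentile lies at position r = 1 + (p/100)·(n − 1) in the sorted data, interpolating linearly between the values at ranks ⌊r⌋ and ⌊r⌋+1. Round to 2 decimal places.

5.48

Sorted: 4.3, 4.5, 4.6, 5.3, 5.4, 5.8, 7.2.
n = 7.
r = 1 + (70/100)·(7 − 1) = 1 + 4.2 = 5.2.
Rank 5 is 5.4 and rank 6 is 5.8.
Interpolate: 5.4 + 0.2·(5.8 − 5.4) = 5.4 + 0.2·0.4 = 5.48.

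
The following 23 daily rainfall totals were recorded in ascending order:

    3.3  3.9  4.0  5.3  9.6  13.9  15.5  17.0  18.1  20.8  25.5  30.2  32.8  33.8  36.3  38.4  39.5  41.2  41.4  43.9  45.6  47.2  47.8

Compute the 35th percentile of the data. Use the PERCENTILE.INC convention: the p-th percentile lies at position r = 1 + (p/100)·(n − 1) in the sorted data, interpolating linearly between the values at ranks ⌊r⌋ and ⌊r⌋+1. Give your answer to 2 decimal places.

17.77

n = 23.
r = 1 + (35/100)·(23 − 1) = 1 + 7.7 = 8.7.
Rank 8 is 17.0 and rank 9 is 18.1.
Interpolate: 17.0 + 0.7·(18.1 − 17.0) = 17.0 + 0.7·1.1 = 17.77.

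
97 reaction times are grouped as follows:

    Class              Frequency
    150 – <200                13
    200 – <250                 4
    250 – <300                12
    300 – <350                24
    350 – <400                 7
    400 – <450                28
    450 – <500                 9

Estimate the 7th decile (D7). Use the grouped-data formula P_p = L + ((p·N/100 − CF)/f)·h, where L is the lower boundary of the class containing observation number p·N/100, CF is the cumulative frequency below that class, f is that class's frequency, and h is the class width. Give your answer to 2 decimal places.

N = 97; target position k = 70/100 · 97 = 67.9.
Cumulative frequencies: 13, 17, 29, 53, 60, 88, 97.
Observation 67.9 falls in the class 400 – <450.
L = 400, CF = 60, f = 28, h = 50.
P70 = 400 + ((67.9 − 60)/28)·50 = 400 + 14.1071 = 414.107.

414.11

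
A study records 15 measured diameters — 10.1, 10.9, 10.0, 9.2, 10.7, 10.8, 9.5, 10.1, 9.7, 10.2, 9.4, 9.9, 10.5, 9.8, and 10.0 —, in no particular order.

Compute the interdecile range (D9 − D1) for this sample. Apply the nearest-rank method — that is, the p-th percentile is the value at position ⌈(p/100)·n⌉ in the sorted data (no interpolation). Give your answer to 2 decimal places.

1.40

Sorted: 9.2, 9.4, 9.5, 9.7, 9.8, 9.9, 10.0, 10.0, 10.1, 10.1, 10.2, 10.5, 10.7, 10.8, 10.9.
n = 15.
P10: rank ⌈10/100·15⌉ = 2 → 9.4.
P90: rank ⌈90/100·15⌉ = 14 → 10.8.
Difference: 10.8 − 9.4 = 1.4.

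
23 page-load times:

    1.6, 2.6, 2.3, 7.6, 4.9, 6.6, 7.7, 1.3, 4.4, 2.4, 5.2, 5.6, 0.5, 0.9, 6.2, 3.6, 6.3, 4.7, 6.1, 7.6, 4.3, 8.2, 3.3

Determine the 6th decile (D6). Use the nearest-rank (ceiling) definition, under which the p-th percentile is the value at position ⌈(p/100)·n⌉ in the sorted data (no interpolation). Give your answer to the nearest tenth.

5.2

Sorted: 0.5, 0.9, 1.3, 1.6, 2.3, 2.4, 2.6, 3.3, 3.6, 4.3, 4.4, 4.7, 4.9, 5.2, 5.6, 6.1, 6.2, 6.3, 6.6, 7.6, 7.6, 7.7, 8.2.
n = 23.
Position = ⌈60/100 · 23⌉ = ⌈13.8⌉ = 14.
The value at rank 14 is 5.2.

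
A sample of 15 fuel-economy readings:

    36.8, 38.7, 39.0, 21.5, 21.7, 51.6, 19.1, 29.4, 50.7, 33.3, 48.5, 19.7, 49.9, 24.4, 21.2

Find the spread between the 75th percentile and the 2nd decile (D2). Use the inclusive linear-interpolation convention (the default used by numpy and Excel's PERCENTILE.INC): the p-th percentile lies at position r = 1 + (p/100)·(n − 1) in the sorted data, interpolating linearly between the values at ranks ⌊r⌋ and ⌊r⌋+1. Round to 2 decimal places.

22.31

Sorted: 19.1, 19.7, 21.2, 21.5, 21.7, 24.4, 29.4, 33.3, 36.8, 38.7, 39.0, 48.5, 49.9, 50.7, 51.6.
n = 15.
P20: r = 3.8; ranks 3–4 are 21.2, 21.5; interpolating gives 21.44.
P75: r = 11.5; ranks 11–12 are 39.0, 48.5; interpolating gives 43.75.
Difference: 43.75 − 21.44 = 22.31.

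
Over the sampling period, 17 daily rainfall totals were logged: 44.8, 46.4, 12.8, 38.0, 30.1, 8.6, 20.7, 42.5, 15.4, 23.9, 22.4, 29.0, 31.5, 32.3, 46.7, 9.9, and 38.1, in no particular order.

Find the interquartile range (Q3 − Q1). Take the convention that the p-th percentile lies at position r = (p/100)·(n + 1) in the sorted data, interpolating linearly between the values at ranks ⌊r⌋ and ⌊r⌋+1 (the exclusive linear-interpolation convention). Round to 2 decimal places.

22.25

Sorted: 8.6, 9.9, 12.8, 15.4, 20.7, 22.4, 23.9, 29.0, 30.1, 31.5, 32.3, 38.0, 38.1, 42.5, 44.8, 46.4, 46.7.
n = 17.
P25: r = 4.5; ranks 4–5 are 15.4, 20.7; interpolating gives 18.05.
P75: r = 13.5; ranks 13–14 are 38.1, 42.5; interpolating gives 40.3.
Difference: 40.3 − 18.05 = 22.25.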